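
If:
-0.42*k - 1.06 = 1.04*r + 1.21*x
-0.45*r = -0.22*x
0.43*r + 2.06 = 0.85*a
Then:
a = 0.247320261437909*x + 2.42352941176471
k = -4.09153439153439*x - 2.52380952380952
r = 0.488888888888889*x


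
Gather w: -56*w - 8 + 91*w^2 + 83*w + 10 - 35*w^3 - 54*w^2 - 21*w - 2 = -35*w^3 + 37*w^2 + 6*w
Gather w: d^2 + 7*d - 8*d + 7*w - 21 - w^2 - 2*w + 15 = d^2 - d - w^2 + 5*w - 6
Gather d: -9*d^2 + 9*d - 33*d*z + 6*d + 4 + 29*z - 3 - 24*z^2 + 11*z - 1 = -9*d^2 + d*(15 - 33*z) - 24*z^2 + 40*z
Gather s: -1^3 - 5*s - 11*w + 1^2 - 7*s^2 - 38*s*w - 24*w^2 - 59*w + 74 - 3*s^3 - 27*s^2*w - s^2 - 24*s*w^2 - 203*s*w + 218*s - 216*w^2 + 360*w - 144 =-3*s^3 + s^2*(-27*w - 8) + s*(-24*w^2 - 241*w + 213) - 240*w^2 + 290*w - 70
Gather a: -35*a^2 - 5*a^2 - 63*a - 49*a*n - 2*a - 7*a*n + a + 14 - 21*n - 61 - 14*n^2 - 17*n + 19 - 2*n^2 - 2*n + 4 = -40*a^2 + a*(-56*n - 64) - 16*n^2 - 40*n - 24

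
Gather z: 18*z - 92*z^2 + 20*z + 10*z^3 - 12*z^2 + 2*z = 10*z^3 - 104*z^2 + 40*z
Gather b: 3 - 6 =-3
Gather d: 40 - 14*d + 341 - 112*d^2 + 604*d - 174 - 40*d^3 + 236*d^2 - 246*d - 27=-40*d^3 + 124*d^2 + 344*d + 180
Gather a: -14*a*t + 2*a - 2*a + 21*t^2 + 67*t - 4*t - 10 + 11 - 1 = -14*a*t + 21*t^2 + 63*t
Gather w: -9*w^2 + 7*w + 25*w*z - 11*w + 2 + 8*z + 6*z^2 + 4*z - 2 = -9*w^2 + w*(25*z - 4) + 6*z^2 + 12*z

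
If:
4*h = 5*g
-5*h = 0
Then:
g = 0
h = 0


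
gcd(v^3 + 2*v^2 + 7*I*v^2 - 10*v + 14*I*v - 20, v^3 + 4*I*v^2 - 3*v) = 1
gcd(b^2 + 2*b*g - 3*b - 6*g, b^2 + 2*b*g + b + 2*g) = b + 2*g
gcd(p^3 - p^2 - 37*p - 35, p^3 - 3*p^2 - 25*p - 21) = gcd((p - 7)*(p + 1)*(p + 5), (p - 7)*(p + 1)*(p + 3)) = p^2 - 6*p - 7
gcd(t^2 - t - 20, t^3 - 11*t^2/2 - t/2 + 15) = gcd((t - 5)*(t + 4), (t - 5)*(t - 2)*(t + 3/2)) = t - 5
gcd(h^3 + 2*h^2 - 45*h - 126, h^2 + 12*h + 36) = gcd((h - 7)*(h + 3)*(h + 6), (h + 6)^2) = h + 6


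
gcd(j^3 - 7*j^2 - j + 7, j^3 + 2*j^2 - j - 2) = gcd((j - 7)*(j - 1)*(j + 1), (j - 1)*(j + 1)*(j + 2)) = j^2 - 1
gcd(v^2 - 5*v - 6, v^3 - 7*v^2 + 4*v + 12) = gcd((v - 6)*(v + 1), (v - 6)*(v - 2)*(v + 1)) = v^2 - 5*v - 6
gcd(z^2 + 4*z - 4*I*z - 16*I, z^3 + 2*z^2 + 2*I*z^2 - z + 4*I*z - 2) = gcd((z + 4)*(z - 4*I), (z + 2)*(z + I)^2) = 1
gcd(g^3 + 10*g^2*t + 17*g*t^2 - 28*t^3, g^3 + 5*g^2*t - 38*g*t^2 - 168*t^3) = g^2 + 11*g*t + 28*t^2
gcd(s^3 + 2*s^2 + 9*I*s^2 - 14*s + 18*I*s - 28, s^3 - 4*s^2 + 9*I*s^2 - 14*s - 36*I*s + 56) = s^2 + 9*I*s - 14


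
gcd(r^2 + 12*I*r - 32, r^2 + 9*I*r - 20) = r + 4*I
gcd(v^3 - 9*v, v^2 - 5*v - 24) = v + 3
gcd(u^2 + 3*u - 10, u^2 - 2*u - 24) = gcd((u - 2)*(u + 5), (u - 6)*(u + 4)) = 1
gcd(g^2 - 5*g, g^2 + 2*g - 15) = 1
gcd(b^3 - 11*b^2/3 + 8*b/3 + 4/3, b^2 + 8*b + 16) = 1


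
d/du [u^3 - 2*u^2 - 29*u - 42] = 3*u^2 - 4*u - 29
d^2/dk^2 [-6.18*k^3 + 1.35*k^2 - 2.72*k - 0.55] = 2.7 - 37.08*k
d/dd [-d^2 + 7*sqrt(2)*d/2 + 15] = -2*d + 7*sqrt(2)/2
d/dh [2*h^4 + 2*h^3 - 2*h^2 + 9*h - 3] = 8*h^3 + 6*h^2 - 4*h + 9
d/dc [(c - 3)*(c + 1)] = 2*c - 2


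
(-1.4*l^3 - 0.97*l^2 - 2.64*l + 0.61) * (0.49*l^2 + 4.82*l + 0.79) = -0.686*l^5 - 7.2233*l^4 - 7.075*l^3 - 13.1922*l^2 + 0.8546*l + 0.4819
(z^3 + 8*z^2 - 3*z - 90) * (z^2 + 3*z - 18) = z^5 + 11*z^4 + 3*z^3 - 243*z^2 - 216*z + 1620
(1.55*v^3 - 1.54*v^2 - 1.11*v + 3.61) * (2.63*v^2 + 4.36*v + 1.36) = 4.0765*v^5 + 2.7078*v^4 - 7.5257*v^3 + 2.5603*v^2 + 14.23*v + 4.9096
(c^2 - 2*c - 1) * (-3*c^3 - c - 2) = -3*c^5 + 6*c^4 + 2*c^3 + 5*c + 2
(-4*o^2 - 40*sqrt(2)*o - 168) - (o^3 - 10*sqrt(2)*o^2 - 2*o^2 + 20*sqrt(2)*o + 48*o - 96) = -o^3 - 2*o^2 + 10*sqrt(2)*o^2 - 60*sqrt(2)*o - 48*o - 72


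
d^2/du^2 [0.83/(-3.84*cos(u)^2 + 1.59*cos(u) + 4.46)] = (-48.955392*(1 - cos(u)^2)^2 + 15.202944*cos(u)^3 - 83.435667*cos(u)^2 - 24.520026*cos(u) + 81.581862)/(-3.84*cos(u)^2 + 1.59*cos(u) + 4.46)^3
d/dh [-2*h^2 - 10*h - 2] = -4*h - 10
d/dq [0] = 0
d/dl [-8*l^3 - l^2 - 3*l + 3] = -24*l^2 - 2*l - 3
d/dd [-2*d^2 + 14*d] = 14 - 4*d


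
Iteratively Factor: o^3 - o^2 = (o)*(o^2 - o) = o*(o - 1)*(o)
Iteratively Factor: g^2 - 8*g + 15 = (g - 3)*(g - 5)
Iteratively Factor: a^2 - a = (a)*(a - 1)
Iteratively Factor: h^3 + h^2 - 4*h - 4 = (h + 1)*(h^2 - 4) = (h + 1)*(h + 2)*(h - 2)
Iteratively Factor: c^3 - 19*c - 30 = (c + 3)*(c^2 - 3*c - 10) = (c + 2)*(c + 3)*(c - 5)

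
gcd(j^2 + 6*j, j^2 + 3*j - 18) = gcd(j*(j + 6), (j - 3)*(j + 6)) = j + 6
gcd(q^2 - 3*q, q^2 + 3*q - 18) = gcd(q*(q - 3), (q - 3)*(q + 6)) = q - 3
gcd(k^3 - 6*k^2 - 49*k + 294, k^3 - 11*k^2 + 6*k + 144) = k - 6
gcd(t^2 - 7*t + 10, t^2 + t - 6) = t - 2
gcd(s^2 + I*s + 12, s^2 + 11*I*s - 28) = s + 4*I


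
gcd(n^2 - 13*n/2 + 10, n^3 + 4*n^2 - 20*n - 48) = n - 4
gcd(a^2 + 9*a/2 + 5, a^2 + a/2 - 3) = a + 2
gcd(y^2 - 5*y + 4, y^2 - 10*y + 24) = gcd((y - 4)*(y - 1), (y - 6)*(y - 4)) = y - 4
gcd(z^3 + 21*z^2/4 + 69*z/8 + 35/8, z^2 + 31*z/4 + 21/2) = z + 7/4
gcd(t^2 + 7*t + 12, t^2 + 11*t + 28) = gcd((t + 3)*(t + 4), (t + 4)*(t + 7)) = t + 4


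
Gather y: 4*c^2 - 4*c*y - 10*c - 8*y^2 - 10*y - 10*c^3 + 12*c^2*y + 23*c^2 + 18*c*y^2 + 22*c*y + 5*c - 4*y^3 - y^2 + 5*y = -10*c^3 + 27*c^2 - 5*c - 4*y^3 + y^2*(18*c - 9) + y*(12*c^2 + 18*c - 5)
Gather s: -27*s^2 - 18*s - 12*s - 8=-27*s^2 - 30*s - 8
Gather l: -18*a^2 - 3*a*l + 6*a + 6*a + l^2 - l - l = -18*a^2 + 12*a + l^2 + l*(-3*a - 2)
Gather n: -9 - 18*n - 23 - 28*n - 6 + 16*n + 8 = -30*n - 30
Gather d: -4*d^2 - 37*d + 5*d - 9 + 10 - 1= -4*d^2 - 32*d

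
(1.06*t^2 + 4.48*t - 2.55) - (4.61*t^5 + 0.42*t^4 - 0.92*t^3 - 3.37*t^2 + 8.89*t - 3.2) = -4.61*t^5 - 0.42*t^4 + 0.92*t^3 + 4.43*t^2 - 4.41*t + 0.65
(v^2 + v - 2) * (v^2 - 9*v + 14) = v^4 - 8*v^3 + 3*v^2 + 32*v - 28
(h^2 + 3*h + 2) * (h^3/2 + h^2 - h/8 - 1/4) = h^5/2 + 5*h^4/2 + 31*h^3/8 + 11*h^2/8 - h - 1/2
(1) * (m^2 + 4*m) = m^2 + 4*m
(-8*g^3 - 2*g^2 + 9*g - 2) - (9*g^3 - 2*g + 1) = -17*g^3 - 2*g^2 + 11*g - 3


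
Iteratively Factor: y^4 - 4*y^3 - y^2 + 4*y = (y + 1)*(y^3 - 5*y^2 + 4*y) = (y - 1)*(y + 1)*(y^2 - 4*y) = (y - 4)*(y - 1)*(y + 1)*(y)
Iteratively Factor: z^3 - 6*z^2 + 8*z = (z - 2)*(z^2 - 4*z) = (z - 4)*(z - 2)*(z)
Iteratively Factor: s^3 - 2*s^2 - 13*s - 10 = (s + 1)*(s^2 - 3*s - 10) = (s + 1)*(s + 2)*(s - 5)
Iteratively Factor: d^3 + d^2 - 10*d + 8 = (d + 4)*(d^2 - 3*d + 2) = (d - 1)*(d + 4)*(d - 2)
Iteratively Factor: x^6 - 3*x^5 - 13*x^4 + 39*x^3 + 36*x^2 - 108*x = (x - 3)*(x^5 - 13*x^3 + 36*x) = (x - 3)*(x - 2)*(x^4 + 2*x^3 - 9*x^2 - 18*x) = (x - 3)*(x - 2)*(x + 2)*(x^3 - 9*x) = (x - 3)*(x - 2)*(x + 2)*(x + 3)*(x^2 - 3*x) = x*(x - 3)*(x - 2)*(x + 2)*(x + 3)*(x - 3)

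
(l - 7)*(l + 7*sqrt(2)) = l^2 - 7*l + 7*sqrt(2)*l - 49*sqrt(2)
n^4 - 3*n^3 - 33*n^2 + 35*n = n*(n - 7)*(n - 1)*(n + 5)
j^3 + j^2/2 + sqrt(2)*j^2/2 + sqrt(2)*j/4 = j*(j + 1/2)*(j + sqrt(2)/2)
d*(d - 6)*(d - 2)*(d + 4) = d^4 - 4*d^3 - 20*d^2 + 48*d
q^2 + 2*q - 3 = (q - 1)*(q + 3)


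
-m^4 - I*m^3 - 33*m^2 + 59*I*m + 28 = (m - 4*I)*(m + 7*I)*(I*m + 1)^2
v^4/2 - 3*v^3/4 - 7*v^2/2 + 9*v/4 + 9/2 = (v/2 + 1)*(v - 3)*(v - 3/2)*(v + 1)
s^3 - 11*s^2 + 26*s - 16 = (s - 8)*(s - 2)*(s - 1)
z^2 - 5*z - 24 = (z - 8)*(z + 3)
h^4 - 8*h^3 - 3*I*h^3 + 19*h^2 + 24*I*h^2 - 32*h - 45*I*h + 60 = (h - 5)*(h - 3)*(h - 4*I)*(h + I)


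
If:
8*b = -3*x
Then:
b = -3*x/8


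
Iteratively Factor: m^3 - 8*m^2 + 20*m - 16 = (m - 2)*(m^2 - 6*m + 8) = (m - 4)*(m - 2)*(m - 2)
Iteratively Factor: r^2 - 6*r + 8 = (r - 4)*(r - 2)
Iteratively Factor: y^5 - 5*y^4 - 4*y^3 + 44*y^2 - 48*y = (y - 2)*(y^4 - 3*y^3 - 10*y^2 + 24*y) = (y - 4)*(y - 2)*(y^3 + y^2 - 6*y) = y*(y - 4)*(y - 2)*(y^2 + y - 6) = y*(y - 4)*(y - 2)*(y + 3)*(y - 2)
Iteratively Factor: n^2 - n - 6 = (n + 2)*(n - 3)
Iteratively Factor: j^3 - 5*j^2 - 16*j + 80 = (j - 4)*(j^2 - j - 20) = (j - 5)*(j - 4)*(j + 4)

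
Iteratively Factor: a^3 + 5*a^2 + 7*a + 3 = (a + 1)*(a^2 + 4*a + 3) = (a + 1)*(a + 3)*(a + 1)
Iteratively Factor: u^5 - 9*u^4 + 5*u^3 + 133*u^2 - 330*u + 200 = (u + 4)*(u^4 - 13*u^3 + 57*u^2 - 95*u + 50) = (u - 2)*(u + 4)*(u^3 - 11*u^2 + 35*u - 25) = (u - 5)*(u - 2)*(u + 4)*(u^2 - 6*u + 5) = (u - 5)*(u - 2)*(u - 1)*(u + 4)*(u - 5)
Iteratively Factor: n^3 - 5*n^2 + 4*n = (n - 4)*(n^2 - n) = (n - 4)*(n - 1)*(n)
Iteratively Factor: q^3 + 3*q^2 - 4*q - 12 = (q + 2)*(q^2 + q - 6) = (q - 2)*(q + 2)*(q + 3)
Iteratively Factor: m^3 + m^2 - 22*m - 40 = (m - 5)*(m^2 + 6*m + 8) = (m - 5)*(m + 2)*(m + 4)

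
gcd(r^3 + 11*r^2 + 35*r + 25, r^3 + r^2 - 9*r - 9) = r + 1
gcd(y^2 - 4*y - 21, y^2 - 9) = y + 3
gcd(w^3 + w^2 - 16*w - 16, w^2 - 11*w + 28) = w - 4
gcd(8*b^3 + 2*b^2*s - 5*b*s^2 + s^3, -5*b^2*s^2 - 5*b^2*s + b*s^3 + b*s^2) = 1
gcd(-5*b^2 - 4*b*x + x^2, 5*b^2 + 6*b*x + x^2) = b + x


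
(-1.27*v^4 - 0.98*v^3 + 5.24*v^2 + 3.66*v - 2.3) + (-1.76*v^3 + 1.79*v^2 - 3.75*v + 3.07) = -1.27*v^4 - 2.74*v^3 + 7.03*v^2 - 0.0899999999999999*v + 0.77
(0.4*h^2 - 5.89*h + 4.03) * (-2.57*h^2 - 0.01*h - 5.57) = -1.028*h^4 + 15.1333*h^3 - 12.5262*h^2 + 32.767*h - 22.4471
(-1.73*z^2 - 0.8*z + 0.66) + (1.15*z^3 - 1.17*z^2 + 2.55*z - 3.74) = 1.15*z^3 - 2.9*z^2 + 1.75*z - 3.08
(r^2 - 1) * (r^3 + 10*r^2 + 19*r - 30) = r^5 + 10*r^4 + 18*r^3 - 40*r^2 - 19*r + 30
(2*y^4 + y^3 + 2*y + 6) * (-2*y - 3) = -4*y^5 - 8*y^4 - 3*y^3 - 4*y^2 - 18*y - 18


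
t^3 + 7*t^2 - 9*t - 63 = (t - 3)*(t + 3)*(t + 7)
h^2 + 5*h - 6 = (h - 1)*(h + 6)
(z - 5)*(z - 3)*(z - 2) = z^3 - 10*z^2 + 31*z - 30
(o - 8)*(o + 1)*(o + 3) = o^3 - 4*o^2 - 29*o - 24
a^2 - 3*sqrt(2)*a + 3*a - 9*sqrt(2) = (a + 3)*(a - 3*sqrt(2))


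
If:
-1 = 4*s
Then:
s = -1/4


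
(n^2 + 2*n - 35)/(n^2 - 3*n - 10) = (n + 7)/(n + 2)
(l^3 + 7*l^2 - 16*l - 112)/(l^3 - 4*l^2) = 1 + 11/l + 28/l^2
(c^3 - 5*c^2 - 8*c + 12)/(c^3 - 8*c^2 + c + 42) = (c^2 - 7*c + 6)/(c^2 - 10*c + 21)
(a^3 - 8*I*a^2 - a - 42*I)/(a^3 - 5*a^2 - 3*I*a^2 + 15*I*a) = (a^2 - 5*I*a + 14)/(a*(a - 5))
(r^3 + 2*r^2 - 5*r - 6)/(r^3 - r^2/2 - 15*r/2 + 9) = 2*(r + 1)/(2*r - 3)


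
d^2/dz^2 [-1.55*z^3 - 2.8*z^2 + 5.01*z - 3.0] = -9.3*z - 5.6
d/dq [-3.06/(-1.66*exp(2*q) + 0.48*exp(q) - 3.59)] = (1.4688 - 10.1592*exp(q))*exp(q)/(1.66*exp(2*q) - 0.48*exp(q) + 3.59)^2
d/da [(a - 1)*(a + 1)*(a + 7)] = 3*a^2 + 14*a - 1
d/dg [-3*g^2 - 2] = -6*g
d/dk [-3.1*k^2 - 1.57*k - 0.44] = -6.2*k - 1.57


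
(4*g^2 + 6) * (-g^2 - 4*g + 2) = -4*g^4 - 16*g^3 + 2*g^2 - 24*g + 12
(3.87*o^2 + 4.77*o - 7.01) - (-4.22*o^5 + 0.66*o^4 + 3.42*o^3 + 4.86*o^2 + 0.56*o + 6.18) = 4.22*o^5 - 0.66*o^4 - 3.42*o^3 - 0.99*o^2 + 4.21*o - 13.19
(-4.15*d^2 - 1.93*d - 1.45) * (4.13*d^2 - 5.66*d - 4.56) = -17.1395*d^4 + 15.5181*d^3 + 23.8593*d^2 + 17.0078*d + 6.612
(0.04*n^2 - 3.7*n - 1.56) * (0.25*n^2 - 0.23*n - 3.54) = 0.01*n^4 - 0.9342*n^3 + 0.3194*n^2 + 13.4568*n + 5.5224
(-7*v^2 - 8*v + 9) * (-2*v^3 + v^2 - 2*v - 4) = 14*v^5 + 9*v^4 - 12*v^3 + 53*v^2 + 14*v - 36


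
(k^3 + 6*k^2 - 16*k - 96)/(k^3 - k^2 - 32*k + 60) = (k^2 - 16)/(k^2 - 7*k + 10)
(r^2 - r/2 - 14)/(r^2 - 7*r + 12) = (r + 7/2)/(r - 3)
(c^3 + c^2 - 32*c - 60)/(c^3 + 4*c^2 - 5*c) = (c^2 - 4*c - 12)/(c*(c - 1))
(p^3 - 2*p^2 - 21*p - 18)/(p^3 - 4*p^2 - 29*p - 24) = (p - 6)/(p - 8)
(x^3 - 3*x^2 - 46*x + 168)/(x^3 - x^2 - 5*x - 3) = (-x^3 + 3*x^2 + 46*x - 168)/(-x^3 + x^2 + 5*x + 3)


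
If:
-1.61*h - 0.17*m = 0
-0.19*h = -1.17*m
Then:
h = 0.00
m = 0.00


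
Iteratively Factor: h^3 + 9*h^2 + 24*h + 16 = (h + 4)*(h^2 + 5*h + 4) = (h + 4)^2*(h + 1)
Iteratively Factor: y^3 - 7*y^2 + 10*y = (y)*(y^2 - 7*y + 10) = y*(y - 2)*(y - 5)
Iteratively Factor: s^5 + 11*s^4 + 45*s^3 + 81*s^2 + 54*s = (s)*(s^4 + 11*s^3 + 45*s^2 + 81*s + 54) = s*(s + 2)*(s^3 + 9*s^2 + 27*s + 27) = s*(s + 2)*(s + 3)*(s^2 + 6*s + 9) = s*(s + 2)*(s + 3)^2*(s + 3)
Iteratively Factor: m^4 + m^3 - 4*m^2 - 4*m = (m)*(m^3 + m^2 - 4*m - 4) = m*(m + 2)*(m^2 - m - 2) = m*(m + 1)*(m + 2)*(m - 2)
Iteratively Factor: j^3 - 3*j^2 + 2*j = (j)*(j^2 - 3*j + 2) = j*(j - 1)*(j - 2)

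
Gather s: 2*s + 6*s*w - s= s*(6*w + 1)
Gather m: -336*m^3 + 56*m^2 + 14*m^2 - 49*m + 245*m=-336*m^3 + 70*m^2 + 196*m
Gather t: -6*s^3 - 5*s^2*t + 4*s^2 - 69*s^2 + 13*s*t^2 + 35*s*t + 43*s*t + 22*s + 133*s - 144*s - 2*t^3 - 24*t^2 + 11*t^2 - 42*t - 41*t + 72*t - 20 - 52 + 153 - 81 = -6*s^3 - 65*s^2 + 11*s - 2*t^3 + t^2*(13*s - 13) + t*(-5*s^2 + 78*s - 11)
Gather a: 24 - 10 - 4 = 10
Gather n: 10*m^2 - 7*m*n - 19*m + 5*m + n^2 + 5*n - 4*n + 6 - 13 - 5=10*m^2 - 14*m + n^2 + n*(1 - 7*m) - 12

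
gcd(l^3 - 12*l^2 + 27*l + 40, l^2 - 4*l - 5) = l^2 - 4*l - 5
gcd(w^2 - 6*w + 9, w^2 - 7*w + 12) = w - 3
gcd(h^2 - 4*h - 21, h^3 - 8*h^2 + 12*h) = 1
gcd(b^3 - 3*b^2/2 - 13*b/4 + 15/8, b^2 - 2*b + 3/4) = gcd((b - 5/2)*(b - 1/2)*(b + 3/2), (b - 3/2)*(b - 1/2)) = b - 1/2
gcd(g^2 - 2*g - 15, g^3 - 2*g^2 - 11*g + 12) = g + 3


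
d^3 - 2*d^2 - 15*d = d*(d - 5)*(d + 3)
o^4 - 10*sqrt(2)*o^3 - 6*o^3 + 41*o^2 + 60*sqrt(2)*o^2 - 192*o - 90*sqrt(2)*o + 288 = (o - 3)^2*(o - 8*sqrt(2))*(o - 2*sqrt(2))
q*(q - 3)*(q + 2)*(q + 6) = q^4 + 5*q^3 - 12*q^2 - 36*q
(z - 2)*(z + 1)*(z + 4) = z^3 + 3*z^2 - 6*z - 8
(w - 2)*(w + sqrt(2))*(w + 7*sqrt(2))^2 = w^4 - 2*w^3 + 15*sqrt(2)*w^3 - 30*sqrt(2)*w^2 + 126*w^2 - 252*w + 98*sqrt(2)*w - 196*sqrt(2)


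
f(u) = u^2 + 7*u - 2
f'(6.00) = 19.00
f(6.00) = 76.00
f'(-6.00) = -5.00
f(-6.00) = -8.00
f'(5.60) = 18.20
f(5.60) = 68.56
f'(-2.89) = 1.22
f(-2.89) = -13.88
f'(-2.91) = 1.18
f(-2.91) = -13.90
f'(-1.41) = 4.18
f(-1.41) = -9.88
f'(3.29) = 13.58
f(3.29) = 31.85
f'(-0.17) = 6.66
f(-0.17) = -3.16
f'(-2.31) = 2.38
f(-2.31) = -12.83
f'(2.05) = 11.10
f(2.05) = 16.55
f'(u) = 2*u + 7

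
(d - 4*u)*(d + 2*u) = d^2 - 2*d*u - 8*u^2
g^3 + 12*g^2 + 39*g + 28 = (g + 1)*(g + 4)*(g + 7)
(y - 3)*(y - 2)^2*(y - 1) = y^4 - 8*y^3 + 23*y^2 - 28*y + 12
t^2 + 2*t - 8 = (t - 2)*(t + 4)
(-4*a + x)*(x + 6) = -4*a*x - 24*a + x^2 + 6*x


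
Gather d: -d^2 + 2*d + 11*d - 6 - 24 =-d^2 + 13*d - 30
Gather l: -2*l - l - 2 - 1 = -3*l - 3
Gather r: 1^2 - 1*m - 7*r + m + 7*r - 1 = 0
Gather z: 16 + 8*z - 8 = 8*z + 8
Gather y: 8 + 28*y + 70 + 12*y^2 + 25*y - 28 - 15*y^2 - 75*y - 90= -3*y^2 - 22*y - 40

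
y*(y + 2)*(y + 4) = y^3 + 6*y^2 + 8*y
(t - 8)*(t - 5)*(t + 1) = t^3 - 12*t^2 + 27*t + 40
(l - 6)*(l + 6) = l^2 - 36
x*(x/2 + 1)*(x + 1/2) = x^3/2 + 5*x^2/4 + x/2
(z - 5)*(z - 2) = z^2 - 7*z + 10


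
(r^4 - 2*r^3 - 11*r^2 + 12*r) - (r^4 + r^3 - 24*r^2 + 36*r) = -3*r^3 + 13*r^2 - 24*r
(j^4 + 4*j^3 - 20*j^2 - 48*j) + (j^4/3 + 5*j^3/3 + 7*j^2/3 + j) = 4*j^4/3 + 17*j^3/3 - 53*j^2/3 - 47*j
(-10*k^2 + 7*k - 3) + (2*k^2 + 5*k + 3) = -8*k^2 + 12*k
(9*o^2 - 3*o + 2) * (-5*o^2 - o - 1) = -45*o^4 + 6*o^3 - 16*o^2 + o - 2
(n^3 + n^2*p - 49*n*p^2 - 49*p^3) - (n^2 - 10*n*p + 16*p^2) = n^3 + n^2*p - n^2 - 49*n*p^2 + 10*n*p - 49*p^3 - 16*p^2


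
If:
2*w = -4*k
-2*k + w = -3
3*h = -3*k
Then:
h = -3/4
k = 3/4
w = -3/2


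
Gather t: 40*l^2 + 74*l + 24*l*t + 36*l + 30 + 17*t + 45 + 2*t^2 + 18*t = 40*l^2 + 110*l + 2*t^2 + t*(24*l + 35) + 75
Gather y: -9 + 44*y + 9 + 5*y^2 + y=5*y^2 + 45*y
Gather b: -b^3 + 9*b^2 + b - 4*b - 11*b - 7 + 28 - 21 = -b^3 + 9*b^2 - 14*b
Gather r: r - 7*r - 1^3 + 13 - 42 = -6*r - 30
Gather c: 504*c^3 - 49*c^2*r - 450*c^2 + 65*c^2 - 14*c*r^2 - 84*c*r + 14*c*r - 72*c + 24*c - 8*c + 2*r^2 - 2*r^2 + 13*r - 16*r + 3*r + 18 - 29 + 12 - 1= 504*c^3 + c^2*(-49*r - 385) + c*(-14*r^2 - 70*r - 56)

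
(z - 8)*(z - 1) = z^2 - 9*z + 8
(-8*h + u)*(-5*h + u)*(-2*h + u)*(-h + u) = 80*h^4 - 146*h^3*u + 81*h^2*u^2 - 16*h*u^3 + u^4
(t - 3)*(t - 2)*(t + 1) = t^3 - 4*t^2 + t + 6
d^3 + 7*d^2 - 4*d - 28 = (d - 2)*(d + 2)*(d + 7)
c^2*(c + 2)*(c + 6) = c^4 + 8*c^3 + 12*c^2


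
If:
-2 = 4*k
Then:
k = -1/2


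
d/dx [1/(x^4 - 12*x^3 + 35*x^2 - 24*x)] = 2*(-2*x^3 + 18*x^2 - 35*x + 12)/(x^2*(x^3 - 12*x^2 + 35*x - 24)^2)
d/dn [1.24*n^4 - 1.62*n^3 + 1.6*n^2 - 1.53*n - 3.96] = 4.96*n^3 - 4.86*n^2 + 3.2*n - 1.53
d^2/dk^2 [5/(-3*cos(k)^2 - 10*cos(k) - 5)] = 5*(72*sin(k)^4 - 116*sin(k)^2 - 325*cos(k) + 45*cos(3*k) - 296)/(2*(-3*sin(k)^2 + 10*cos(k) + 8)^3)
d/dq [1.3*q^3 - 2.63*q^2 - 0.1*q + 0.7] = 3.9*q^2 - 5.26*q - 0.1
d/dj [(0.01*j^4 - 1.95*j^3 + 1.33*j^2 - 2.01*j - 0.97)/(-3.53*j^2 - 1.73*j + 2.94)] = (-0.0706*j^5 + 6.8316*j^4 + 6.8646*j^3 - 26.5952*j^2 + 0.972200000000001*j - 7.5875)/(12.4609*j^4 + 12.2138*j^3 - 17.7635*j^2 - 10.1724*j + 8.6436)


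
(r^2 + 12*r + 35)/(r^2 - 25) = (r + 7)/(r - 5)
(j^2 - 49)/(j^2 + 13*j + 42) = (j - 7)/(j + 6)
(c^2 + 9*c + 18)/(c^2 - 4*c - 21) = (c + 6)/(c - 7)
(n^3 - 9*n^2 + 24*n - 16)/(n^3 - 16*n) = (n^2 - 5*n + 4)/(n*(n + 4))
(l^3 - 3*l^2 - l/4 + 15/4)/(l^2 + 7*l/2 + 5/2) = (4*l^2 - 16*l + 15)/(2*(2*l + 5))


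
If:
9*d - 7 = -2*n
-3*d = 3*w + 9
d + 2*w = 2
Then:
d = -8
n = 79/2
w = 5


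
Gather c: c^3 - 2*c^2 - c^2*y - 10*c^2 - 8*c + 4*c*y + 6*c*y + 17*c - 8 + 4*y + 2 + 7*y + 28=c^3 + c^2*(-y - 12) + c*(10*y + 9) + 11*y + 22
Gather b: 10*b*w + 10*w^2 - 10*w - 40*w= 10*b*w + 10*w^2 - 50*w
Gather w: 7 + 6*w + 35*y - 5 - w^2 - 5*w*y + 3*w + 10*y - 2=-w^2 + w*(9 - 5*y) + 45*y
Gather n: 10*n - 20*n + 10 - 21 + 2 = -10*n - 9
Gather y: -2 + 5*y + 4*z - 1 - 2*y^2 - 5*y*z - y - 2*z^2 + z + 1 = -2*y^2 + y*(4 - 5*z) - 2*z^2 + 5*z - 2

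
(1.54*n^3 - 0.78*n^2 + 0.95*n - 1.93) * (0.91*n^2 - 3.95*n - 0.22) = 1.4014*n^5 - 6.7928*n^4 + 3.6067*n^3 - 5.3372*n^2 + 7.4145*n + 0.4246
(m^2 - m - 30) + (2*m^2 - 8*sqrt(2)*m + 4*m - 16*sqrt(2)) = 3*m^2 - 8*sqrt(2)*m + 3*m - 30 - 16*sqrt(2)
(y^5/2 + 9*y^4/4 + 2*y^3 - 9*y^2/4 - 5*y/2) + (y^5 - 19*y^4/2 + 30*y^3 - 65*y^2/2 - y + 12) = 3*y^5/2 - 29*y^4/4 + 32*y^3 - 139*y^2/4 - 7*y/2 + 12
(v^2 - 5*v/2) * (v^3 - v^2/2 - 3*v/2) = v^5 - 3*v^4 - v^3/4 + 15*v^2/4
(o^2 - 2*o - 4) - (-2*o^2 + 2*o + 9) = 3*o^2 - 4*o - 13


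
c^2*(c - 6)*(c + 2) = c^4 - 4*c^3 - 12*c^2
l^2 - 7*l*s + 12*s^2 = (l - 4*s)*(l - 3*s)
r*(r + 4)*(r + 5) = r^3 + 9*r^2 + 20*r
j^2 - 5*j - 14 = (j - 7)*(j + 2)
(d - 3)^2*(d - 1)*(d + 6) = d^4 - d^3 - 27*d^2 + 81*d - 54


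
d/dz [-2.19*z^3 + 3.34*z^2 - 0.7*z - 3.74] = -6.57*z^2 + 6.68*z - 0.7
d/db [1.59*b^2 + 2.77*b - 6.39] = 3.18*b + 2.77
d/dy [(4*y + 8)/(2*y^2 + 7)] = 4*(2*y^2 - 4*y*(y + 2) + 7)/(2*y^2 + 7)^2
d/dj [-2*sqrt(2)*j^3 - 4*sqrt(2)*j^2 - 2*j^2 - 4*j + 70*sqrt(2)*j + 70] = -6*sqrt(2)*j^2 - 8*sqrt(2)*j - 4*j - 4 + 70*sqrt(2)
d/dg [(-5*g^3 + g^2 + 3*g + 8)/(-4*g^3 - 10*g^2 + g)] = (54*g^4 + 14*g^3 + 127*g^2 + 160*g - 8)/(g^2*(16*g^4 + 80*g^3 + 92*g^2 - 20*g + 1))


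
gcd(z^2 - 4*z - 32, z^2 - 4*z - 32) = z^2 - 4*z - 32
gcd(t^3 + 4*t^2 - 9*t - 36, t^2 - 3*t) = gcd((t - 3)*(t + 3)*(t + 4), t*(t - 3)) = t - 3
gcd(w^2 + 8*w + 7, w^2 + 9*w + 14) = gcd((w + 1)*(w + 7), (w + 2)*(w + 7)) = w + 7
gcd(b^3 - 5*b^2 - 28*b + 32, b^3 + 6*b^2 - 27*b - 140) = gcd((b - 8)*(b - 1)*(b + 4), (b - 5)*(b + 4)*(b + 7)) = b + 4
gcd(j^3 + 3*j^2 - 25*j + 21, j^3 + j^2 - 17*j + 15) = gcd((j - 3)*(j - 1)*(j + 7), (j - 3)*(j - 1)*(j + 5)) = j^2 - 4*j + 3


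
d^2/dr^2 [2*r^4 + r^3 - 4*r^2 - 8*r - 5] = 24*r^2 + 6*r - 8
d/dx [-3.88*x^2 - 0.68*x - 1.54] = -7.76*x - 0.68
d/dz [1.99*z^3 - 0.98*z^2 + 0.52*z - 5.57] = 5.97*z^2 - 1.96*z + 0.52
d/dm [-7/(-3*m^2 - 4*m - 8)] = 14*(-3*m - 2)/(3*m^2 + 4*m + 8)^2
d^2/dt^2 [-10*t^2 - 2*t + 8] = -20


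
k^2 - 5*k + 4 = (k - 4)*(k - 1)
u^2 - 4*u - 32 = (u - 8)*(u + 4)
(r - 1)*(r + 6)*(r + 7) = r^3 + 12*r^2 + 29*r - 42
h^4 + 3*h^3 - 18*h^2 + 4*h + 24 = (h - 2)^2*(h + 1)*(h + 6)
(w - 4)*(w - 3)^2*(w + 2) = w^4 - 8*w^3 + 13*w^2 + 30*w - 72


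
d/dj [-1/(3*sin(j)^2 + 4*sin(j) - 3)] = 2*(3*sin(j) + 2)*cos(j)/(4*sin(j) - 3*cos(j)^2)^2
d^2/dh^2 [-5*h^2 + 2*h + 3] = -10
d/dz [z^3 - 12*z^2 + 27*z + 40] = 3*z^2 - 24*z + 27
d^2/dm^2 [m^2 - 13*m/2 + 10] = 2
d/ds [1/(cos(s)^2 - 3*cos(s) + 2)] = (2*cos(s) - 3)*sin(s)/(cos(s)^2 - 3*cos(s) + 2)^2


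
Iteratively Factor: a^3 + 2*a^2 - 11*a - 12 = (a + 4)*(a^2 - 2*a - 3) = (a + 1)*(a + 4)*(a - 3)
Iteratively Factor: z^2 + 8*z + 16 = (z + 4)*(z + 4)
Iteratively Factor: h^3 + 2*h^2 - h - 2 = (h - 1)*(h^2 + 3*h + 2) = (h - 1)*(h + 1)*(h + 2)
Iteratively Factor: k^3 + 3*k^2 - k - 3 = (k + 1)*(k^2 + 2*k - 3) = (k - 1)*(k + 1)*(k + 3)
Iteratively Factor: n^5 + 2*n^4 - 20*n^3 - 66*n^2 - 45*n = (n + 3)*(n^4 - n^3 - 17*n^2 - 15*n) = (n + 3)^2*(n^3 - 4*n^2 - 5*n) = n*(n + 3)^2*(n^2 - 4*n - 5) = n*(n + 1)*(n + 3)^2*(n - 5)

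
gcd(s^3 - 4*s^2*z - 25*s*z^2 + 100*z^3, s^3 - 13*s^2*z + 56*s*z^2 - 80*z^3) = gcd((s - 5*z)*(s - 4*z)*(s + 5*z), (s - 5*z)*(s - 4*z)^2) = s^2 - 9*s*z + 20*z^2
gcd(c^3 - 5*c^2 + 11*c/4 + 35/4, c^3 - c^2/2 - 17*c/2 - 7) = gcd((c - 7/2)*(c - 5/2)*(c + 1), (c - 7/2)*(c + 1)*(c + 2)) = c^2 - 5*c/2 - 7/2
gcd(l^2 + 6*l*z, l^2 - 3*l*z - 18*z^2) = 1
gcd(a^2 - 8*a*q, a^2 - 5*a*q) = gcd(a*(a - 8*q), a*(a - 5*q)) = a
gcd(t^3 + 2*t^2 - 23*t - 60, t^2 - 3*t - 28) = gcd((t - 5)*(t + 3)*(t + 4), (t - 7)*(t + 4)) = t + 4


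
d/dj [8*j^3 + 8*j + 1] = 24*j^2 + 8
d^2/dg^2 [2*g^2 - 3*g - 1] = 4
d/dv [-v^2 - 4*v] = -2*v - 4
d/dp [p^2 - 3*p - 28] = 2*p - 3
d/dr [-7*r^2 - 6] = -14*r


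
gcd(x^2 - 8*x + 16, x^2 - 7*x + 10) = 1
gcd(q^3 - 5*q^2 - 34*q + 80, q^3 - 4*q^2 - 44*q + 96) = q^2 - 10*q + 16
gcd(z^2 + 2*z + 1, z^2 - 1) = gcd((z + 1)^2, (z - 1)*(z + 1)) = z + 1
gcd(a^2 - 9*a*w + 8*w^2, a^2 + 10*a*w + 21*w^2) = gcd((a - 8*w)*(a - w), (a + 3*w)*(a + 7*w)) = 1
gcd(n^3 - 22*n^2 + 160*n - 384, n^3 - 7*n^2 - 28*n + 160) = n - 8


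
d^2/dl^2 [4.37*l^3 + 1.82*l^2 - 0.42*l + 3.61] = 26.22*l + 3.64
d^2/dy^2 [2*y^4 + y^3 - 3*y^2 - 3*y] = 24*y^2 + 6*y - 6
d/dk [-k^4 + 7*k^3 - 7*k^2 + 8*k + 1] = -4*k^3 + 21*k^2 - 14*k + 8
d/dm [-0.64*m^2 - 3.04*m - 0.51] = -1.28*m - 3.04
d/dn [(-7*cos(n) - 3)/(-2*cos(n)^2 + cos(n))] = (14*sin(n) - 3*sin(n)/cos(n)^2 + 12*tan(n))/(2*cos(n) - 1)^2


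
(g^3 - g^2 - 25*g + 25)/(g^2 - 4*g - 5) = (g^2 + 4*g - 5)/(g + 1)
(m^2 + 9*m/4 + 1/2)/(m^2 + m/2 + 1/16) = 4*(m + 2)/(4*m + 1)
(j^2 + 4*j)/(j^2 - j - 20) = j/(j - 5)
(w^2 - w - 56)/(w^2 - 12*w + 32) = (w + 7)/(w - 4)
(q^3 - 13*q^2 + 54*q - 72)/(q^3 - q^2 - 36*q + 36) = (q^2 - 7*q + 12)/(q^2 + 5*q - 6)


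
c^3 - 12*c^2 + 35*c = c*(c - 7)*(c - 5)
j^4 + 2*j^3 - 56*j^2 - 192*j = j*(j - 8)*(j + 4)*(j + 6)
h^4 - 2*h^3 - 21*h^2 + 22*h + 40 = (h - 5)*(h - 2)*(h + 1)*(h + 4)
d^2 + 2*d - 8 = (d - 2)*(d + 4)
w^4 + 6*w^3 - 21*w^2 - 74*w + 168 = (w - 3)*(w - 2)*(w + 4)*(w + 7)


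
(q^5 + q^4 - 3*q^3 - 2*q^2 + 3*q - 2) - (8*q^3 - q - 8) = q^5 + q^4 - 11*q^3 - 2*q^2 + 4*q + 6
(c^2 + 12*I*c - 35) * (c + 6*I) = c^3 + 18*I*c^2 - 107*c - 210*I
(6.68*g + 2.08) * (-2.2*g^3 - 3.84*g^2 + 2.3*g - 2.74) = -14.696*g^4 - 30.2272*g^3 + 7.3768*g^2 - 13.5192*g - 5.6992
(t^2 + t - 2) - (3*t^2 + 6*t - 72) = -2*t^2 - 5*t + 70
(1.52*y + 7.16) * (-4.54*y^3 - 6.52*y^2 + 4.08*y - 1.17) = -6.9008*y^4 - 42.4168*y^3 - 40.4816*y^2 + 27.4344*y - 8.3772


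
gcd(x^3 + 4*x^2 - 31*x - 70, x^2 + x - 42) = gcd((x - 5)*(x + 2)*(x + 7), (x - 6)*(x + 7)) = x + 7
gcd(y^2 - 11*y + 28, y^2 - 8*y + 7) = y - 7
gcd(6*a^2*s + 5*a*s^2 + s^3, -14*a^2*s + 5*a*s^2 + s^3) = s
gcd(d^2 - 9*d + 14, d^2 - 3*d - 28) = d - 7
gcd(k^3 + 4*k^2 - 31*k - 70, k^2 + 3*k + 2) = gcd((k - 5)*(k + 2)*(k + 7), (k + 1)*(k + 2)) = k + 2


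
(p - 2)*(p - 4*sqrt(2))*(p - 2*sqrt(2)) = p^3 - 6*sqrt(2)*p^2 - 2*p^2 + 16*p + 12*sqrt(2)*p - 32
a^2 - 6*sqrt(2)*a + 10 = (a - 5*sqrt(2))*(a - sqrt(2))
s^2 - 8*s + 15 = (s - 5)*(s - 3)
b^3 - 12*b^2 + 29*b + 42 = (b - 7)*(b - 6)*(b + 1)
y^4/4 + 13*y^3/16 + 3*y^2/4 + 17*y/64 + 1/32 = (y/4 + 1/2)*(y + 1/4)*(y + 1/2)^2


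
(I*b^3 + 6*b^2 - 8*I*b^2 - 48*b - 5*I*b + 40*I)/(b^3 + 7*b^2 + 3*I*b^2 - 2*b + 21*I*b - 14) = (I*b^3 + b^2*(6 - 8*I) + b*(-48 - 5*I) + 40*I)/(b^3 + b^2*(7 + 3*I) + b*(-2 + 21*I) - 14)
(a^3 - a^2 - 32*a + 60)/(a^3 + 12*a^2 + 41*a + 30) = (a^2 - 7*a + 10)/(a^2 + 6*a + 5)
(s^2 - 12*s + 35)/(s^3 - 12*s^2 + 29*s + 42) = (s - 5)/(s^2 - 5*s - 6)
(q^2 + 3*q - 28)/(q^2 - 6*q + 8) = (q + 7)/(q - 2)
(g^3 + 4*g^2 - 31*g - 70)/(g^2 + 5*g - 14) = (g^2 - 3*g - 10)/(g - 2)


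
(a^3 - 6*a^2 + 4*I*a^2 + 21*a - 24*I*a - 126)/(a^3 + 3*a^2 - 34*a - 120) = (a^2 + 4*I*a + 21)/(a^2 + 9*a + 20)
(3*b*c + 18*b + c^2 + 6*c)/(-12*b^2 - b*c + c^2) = (-c - 6)/(4*b - c)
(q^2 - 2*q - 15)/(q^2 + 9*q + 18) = (q - 5)/(q + 6)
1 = 1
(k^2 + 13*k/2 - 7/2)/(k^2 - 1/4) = 2*(k + 7)/(2*k + 1)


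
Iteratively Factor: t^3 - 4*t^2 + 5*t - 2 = (t - 2)*(t^2 - 2*t + 1) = (t - 2)*(t - 1)*(t - 1)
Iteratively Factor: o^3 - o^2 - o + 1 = (o - 1)*(o^2 - 1) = (o - 1)*(o + 1)*(o - 1)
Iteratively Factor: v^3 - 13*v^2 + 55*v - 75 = (v - 3)*(v^2 - 10*v + 25) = (v - 5)*(v - 3)*(v - 5)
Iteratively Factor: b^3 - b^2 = (b)*(b^2 - b) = b*(b - 1)*(b)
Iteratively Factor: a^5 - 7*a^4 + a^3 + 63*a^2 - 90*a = (a)*(a^4 - 7*a^3 + a^2 + 63*a - 90) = a*(a + 3)*(a^3 - 10*a^2 + 31*a - 30) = a*(a - 5)*(a + 3)*(a^2 - 5*a + 6) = a*(a - 5)*(a - 2)*(a + 3)*(a - 3)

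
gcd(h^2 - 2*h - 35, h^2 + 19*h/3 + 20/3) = h + 5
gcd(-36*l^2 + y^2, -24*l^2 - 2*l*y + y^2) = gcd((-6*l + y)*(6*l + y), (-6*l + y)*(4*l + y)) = -6*l + y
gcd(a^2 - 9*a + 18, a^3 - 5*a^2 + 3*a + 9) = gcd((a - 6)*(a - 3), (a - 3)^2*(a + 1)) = a - 3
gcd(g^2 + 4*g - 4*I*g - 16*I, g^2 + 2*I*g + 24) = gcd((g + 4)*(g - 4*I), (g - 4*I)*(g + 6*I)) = g - 4*I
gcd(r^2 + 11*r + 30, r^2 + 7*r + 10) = r + 5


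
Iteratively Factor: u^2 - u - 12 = (u + 3)*(u - 4)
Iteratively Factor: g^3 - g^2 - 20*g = (g)*(g^2 - g - 20) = g*(g + 4)*(g - 5)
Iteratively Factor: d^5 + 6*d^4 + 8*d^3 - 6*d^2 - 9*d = (d + 1)*(d^4 + 5*d^3 + 3*d^2 - 9*d) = (d + 1)*(d + 3)*(d^3 + 2*d^2 - 3*d) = d*(d + 1)*(d + 3)*(d^2 + 2*d - 3) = d*(d + 1)*(d + 3)^2*(d - 1)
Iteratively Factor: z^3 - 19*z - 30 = (z + 3)*(z^2 - 3*z - 10) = (z + 2)*(z + 3)*(z - 5)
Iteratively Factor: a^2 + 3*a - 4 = (a + 4)*(a - 1)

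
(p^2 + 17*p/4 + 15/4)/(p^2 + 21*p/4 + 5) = (p + 3)/(p + 4)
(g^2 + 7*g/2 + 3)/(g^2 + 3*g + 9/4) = 2*(g + 2)/(2*g + 3)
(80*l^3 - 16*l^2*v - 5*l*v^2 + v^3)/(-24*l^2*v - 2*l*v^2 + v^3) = (20*l^2 - 9*l*v + v^2)/(v*(-6*l + v))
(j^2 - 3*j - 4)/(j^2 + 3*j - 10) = (j^2 - 3*j - 4)/(j^2 + 3*j - 10)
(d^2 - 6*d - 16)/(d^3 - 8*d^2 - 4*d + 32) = 1/(d - 2)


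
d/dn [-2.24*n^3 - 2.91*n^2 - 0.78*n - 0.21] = -6.72*n^2 - 5.82*n - 0.78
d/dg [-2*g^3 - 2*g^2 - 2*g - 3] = -6*g^2 - 4*g - 2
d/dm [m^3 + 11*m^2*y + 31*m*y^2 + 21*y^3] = 3*m^2 + 22*m*y + 31*y^2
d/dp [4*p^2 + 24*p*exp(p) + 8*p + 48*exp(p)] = 24*p*exp(p) + 8*p + 72*exp(p) + 8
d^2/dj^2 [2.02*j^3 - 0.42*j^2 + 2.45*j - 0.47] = 12.12*j - 0.84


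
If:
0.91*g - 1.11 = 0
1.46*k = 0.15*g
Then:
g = 1.22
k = 0.13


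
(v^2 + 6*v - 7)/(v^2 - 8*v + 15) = (v^2 + 6*v - 7)/(v^2 - 8*v + 15)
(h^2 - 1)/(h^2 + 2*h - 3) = (h + 1)/(h + 3)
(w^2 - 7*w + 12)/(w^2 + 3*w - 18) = (w - 4)/(w + 6)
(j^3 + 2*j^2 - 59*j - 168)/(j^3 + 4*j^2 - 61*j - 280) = (j + 3)/(j + 5)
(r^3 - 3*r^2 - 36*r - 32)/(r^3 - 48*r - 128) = (r + 1)/(r + 4)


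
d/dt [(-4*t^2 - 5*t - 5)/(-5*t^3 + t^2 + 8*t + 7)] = (-20*t^4 - 50*t^3 - 102*t^2 - 46*t + 5)/(25*t^6 - 10*t^5 - 79*t^4 - 54*t^3 + 78*t^2 + 112*t + 49)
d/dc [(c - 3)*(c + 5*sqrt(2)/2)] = 2*c - 3 + 5*sqrt(2)/2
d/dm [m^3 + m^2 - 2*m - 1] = 3*m^2 + 2*m - 2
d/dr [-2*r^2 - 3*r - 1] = -4*r - 3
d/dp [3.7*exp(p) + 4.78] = 3.7*exp(p)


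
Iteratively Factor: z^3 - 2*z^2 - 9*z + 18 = (z - 3)*(z^2 + z - 6) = (z - 3)*(z + 3)*(z - 2)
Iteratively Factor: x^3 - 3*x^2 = (x)*(x^2 - 3*x) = x^2*(x - 3)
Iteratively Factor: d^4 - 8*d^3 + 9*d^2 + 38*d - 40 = (d - 4)*(d^3 - 4*d^2 - 7*d + 10) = (d - 4)*(d - 1)*(d^2 - 3*d - 10) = (d - 4)*(d - 1)*(d + 2)*(d - 5)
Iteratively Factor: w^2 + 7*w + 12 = (w + 4)*(w + 3)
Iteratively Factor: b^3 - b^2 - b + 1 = (b + 1)*(b^2 - 2*b + 1) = (b - 1)*(b + 1)*(b - 1)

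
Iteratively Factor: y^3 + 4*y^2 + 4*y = (y)*(y^2 + 4*y + 4) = y*(y + 2)*(y + 2)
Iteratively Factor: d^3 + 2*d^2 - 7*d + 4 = (d - 1)*(d^2 + 3*d - 4) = (d - 1)^2*(d + 4)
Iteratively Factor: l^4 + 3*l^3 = (l)*(l^3 + 3*l^2) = l*(l + 3)*(l^2) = l^2*(l + 3)*(l)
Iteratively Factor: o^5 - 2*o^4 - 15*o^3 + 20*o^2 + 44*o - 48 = (o - 1)*(o^4 - o^3 - 16*o^2 + 4*o + 48) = (o - 2)*(o - 1)*(o^3 + o^2 - 14*o - 24) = (o - 2)*(o - 1)*(o + 3)*(o^2 - 2*o - 8) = (o - 2)*(o - 1)*(o + 2)*(o + 3)*(o - 4)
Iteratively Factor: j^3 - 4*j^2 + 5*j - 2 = (j - 1)*(j^2 - 3*j + 2) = (j - 2)*(j - 1)*(j - 1)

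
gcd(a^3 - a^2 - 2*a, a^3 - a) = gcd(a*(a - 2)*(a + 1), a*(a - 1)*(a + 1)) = a^2 + a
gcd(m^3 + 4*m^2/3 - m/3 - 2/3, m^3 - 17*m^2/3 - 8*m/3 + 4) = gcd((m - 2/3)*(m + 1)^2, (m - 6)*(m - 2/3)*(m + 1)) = m^2 + m/3 - 2/3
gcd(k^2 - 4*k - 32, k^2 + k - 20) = 1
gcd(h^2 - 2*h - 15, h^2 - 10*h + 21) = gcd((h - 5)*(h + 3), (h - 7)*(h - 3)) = 1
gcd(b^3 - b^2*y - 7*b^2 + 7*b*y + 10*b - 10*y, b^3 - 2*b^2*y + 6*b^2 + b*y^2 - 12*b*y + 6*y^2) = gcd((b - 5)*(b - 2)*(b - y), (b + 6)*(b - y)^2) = -b + y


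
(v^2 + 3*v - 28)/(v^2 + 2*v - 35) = (v - 4)/(v - 5)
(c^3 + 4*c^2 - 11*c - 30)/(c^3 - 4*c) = (c^2 + 2*c - 15)/(c*(c - 2))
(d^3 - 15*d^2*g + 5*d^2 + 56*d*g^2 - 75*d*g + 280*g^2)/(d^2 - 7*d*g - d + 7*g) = (d^2 - 8*d*g + 5*d - 40*g)/(d - 1)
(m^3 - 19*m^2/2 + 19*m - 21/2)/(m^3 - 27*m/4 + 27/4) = 2*(m^2 - 8*m + 7)/(2*m^2 + 3*m - 9)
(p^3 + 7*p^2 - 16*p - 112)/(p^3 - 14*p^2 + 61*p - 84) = (p^2 + 11*p + 28)/(p^2 - 10*p + 21)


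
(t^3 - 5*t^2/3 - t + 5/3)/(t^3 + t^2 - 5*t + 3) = (3*t^2 - 2*t - 5)/(3*(t^2 + 2*t - 3))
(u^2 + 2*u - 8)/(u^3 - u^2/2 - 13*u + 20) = 2/(2*u - 5)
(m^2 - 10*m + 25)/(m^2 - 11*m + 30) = (m - 5)/(m - 6)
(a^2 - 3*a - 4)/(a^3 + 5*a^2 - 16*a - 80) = (a + 1)/(a^2 + 9*a + 20)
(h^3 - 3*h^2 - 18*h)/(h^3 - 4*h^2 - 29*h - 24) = h*(h - 6)/(h^2 - 7*h - 8)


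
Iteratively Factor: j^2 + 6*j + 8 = (j + 4)*(j + 2)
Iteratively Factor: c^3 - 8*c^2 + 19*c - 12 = (c - 4)*(c^2 - 4*c + 3) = (c - 4)*(c - 3)*(c - 1)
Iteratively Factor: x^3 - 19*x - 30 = (x + 3)*(x^2 - 3*x - 10) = (x + 2)*(x + 3)*(x - 5)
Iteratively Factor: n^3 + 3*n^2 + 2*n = (n)*(n^2 + 3*n + 2) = n*(n + 2)*(n + 1)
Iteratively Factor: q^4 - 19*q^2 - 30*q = (q)*(q^3 - 19*q - 30) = q*(q + 3)*(q^2 - 3*q - 10) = q*(q - 5)*(q + 3)*(q + 2)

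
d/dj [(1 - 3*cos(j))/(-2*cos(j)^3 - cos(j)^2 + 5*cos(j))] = (12*cos(j)^3 - 3*cos(j)^2 - 2*cos(j) + 5)*sin(j)/((cos(j) + cos(2*j) - 4)^2*cos(j)^2)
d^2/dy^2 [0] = 0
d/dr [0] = 0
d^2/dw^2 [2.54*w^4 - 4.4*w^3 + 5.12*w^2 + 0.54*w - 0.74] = 30.48*w^2 - 26.4*w + 10.24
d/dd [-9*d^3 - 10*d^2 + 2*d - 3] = -27*d^2 - 20*d + 2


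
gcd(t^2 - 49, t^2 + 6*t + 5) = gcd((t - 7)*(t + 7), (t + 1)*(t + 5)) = 1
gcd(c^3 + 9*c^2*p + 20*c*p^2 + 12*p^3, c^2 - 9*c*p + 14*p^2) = 1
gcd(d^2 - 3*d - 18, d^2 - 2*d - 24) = d - 6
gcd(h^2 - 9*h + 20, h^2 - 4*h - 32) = 1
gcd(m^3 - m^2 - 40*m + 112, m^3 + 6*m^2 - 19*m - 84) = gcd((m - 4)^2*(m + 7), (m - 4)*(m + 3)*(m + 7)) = m^2 + 3*m - 28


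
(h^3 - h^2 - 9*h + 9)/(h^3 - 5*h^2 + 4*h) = (h^2 - 9)/(h*(h - 4))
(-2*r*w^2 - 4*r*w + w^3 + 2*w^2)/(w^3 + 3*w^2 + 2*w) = (-2*r + w)/(w + 1)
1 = 1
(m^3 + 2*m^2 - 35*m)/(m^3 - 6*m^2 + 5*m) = (m + 7)/(m - 1)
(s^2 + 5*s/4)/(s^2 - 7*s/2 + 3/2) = s*(4*s + 5)/(2*(2*s^2 - 7*s + 3))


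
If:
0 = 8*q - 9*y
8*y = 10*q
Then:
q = 0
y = 0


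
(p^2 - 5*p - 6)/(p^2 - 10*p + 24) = (p + 1)/(p - 4)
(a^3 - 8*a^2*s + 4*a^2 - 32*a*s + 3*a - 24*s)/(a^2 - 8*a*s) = a + 4 + 3/a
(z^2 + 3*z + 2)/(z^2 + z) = (z + 2)/z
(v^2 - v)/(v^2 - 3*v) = (v - 1)/(v - 3)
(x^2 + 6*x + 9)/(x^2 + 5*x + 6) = (x + 3)/(x + 2)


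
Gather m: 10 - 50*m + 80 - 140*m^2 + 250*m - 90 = -140*m^2 + 200*m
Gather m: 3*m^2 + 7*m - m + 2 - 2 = 3*m^2 + 6*m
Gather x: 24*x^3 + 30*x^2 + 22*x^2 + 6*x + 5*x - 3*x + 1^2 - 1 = 24*x^3 + 52*x^2 + 8*x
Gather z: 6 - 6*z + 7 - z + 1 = 14 - 7*z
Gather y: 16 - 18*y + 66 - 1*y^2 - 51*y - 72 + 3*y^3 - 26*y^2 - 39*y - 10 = 3*y^3 - 27*y^2 - 108*y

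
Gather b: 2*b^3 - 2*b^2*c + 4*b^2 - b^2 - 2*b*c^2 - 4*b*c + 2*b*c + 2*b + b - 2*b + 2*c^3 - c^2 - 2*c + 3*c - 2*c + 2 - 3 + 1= 2*b^3 + b^2*(3 - 2*c) + b*(-2*c^2 - 2*c + 1) + 2*c^3 - c^2 - c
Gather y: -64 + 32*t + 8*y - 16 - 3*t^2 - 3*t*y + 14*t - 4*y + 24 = -3*t^2 + 46*t + y*(4 - 3*t) - 56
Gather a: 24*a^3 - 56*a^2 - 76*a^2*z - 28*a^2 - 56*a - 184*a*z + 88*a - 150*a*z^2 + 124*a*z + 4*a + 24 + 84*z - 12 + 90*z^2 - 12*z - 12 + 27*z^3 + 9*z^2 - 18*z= 24*a^3 + a^2*(-76*z - 84) + a*(-150*z^2 - 60*z + 36) + 27*z^3 + 99*z^2 + 54*z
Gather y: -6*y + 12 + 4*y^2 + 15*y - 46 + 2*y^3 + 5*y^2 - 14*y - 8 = 2*y^3 + 9*y^2 - 5*y - 42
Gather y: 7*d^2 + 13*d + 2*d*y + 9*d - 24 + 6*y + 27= 7*d^2 + 22*d + y*(2*d + 6) + 3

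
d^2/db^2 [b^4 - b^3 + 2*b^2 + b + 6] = 12*b^2 - 6*b + 4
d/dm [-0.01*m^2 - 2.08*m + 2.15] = -0.02*m - 2.08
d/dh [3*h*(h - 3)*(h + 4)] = 9*h^2 + 6*h - 36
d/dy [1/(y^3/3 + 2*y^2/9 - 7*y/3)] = 9*(-9*y^2 - 4*y + 21)/(y^2*(3*y^2 + 2*y - 21)^2)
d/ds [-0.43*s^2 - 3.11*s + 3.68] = -0.86*s - 3.11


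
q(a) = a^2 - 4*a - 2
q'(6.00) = 8.00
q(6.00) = 10.00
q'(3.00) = 2.00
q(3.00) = -5.00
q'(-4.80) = -13.60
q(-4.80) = 40.24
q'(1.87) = -0.26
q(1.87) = -5.98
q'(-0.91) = -5.82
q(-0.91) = 2.47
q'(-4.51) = -13.02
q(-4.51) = 36.38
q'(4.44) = 4.88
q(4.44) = -0.05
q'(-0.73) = -5.46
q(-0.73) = 1.45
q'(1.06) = -1.88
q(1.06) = -5.12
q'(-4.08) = -12.16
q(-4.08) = 30.97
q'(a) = 2*a - 4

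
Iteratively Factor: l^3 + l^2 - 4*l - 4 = (l - 2)*(l^2 + 3*l + 2) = (l - 2)*(l + 2)*(l + 1)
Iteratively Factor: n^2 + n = (n + 1)*(n)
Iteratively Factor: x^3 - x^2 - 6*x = (x)*(x^2 - x - 6) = x*(x - 3)*(x + 2)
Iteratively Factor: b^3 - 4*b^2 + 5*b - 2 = (b - 1)*(b^2 - 3*b + 2) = (b - 2)*(b - 1)*(b - 1)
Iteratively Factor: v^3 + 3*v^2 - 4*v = (v - 1)*(v^2 + 4*v) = v*(v - 1)*(v + 4)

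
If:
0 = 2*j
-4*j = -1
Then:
No Solution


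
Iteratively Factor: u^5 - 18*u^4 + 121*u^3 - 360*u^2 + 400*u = (u - 5)*(u^4 - 13*u^3 + 56*u^2 - 80*u) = (u - 5)*(u - 4)*(u^3 - 9*u^2 + 20*u) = u*(u - 5)*(u - 4)*(u^2 - 9*u + 20) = u*(u - 5)^2*(u - 4)*(u - 4)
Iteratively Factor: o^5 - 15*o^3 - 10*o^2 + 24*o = (o)*(o^4 - 15*o^2 - 10*o + 24) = o*(o + 3)*(o^3 - 3*o^2 - 6*o + 8) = o*(o - 4)*(o + 3)*(o^2 + o - 2) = o*(o - 4)*(o - 1)*(o + 3)*(o + 2)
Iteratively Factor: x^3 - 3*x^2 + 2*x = (x)*(x^2 - 3*x + 2) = x*(x - 1)*(x - 2)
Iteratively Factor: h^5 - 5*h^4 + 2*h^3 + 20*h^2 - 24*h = (h + 2)*(h^4 - 7*h^3 + 16*h^2 - 12*h) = (h - 3)*(h + 2)*(h^3 - 4*h^2 + 4*h) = (h - 3)*(h - 2)*(h + 2)*(h^2 - 2*h) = h*(h - 3)*(h - 2)*(h + 2)*(h - 2)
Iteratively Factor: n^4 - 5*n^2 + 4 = (n + 2)*(n^3 - 2*n^2 - n + 2) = (n + 1)*(n + 2)*(n^2 - 3*n + 2) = (n - 2)*(n + 1)*(n + 2)*(n - 1)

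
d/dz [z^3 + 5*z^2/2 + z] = 3*z^2 + 5*z + 1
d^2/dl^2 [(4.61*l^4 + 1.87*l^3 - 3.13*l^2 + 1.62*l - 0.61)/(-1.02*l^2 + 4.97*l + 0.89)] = (-9.59248800000001*l^6 + 140.219604*l^5 - 658.117146*l^4 - 393.675598*l^3 - 72.59205*l^2 - 36.265182*l + 50.532652)/(1.061208*l^6 - 15.512364*l^5 + 72.806886*l^4 - 95.692877*l^3 - 63.527577*l^2 - 11.810211*l - 0.704969)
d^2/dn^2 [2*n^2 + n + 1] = 4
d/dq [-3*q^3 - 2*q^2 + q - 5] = -9*q^2 - 4*q + 1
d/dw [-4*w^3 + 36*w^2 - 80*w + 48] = -12*w^2 + 72*w - 80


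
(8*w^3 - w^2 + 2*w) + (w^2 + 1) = 8*w^3 + 2*w + 1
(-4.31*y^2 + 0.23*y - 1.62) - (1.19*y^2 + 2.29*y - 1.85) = -5.5*y^2 - 2.06*y + 0.23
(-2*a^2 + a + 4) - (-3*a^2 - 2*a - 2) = a^2 + 3*a + 6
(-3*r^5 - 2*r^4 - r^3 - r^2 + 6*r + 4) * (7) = -21*r^5 - 14*r^4 - 7*r^3 - 7*r^2 + 42*r + 28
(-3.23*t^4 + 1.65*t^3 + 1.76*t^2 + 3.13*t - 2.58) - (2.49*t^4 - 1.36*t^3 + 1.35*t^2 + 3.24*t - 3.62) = -5.72*t^4 + 3.01*t^3 + 0.41*t^2 - 0.11*t + 1.04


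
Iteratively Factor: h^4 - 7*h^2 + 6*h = (h - 2)*(h^3 + 2*h^2 - 3*h) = h*(h - 2)*(h^2 + 2*h - 3) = h*(h - 2)*(h - 1)*(h + 3)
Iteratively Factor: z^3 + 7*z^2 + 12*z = (z + 4)*(z^2 + 3*z) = z*(z + 4)*(z + 3)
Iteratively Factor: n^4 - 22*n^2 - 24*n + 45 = (n - 5)*(n^3 + 5*n^2 + 3*n - 9) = (n - 5)*(n + 3)*(n^2 + 2*n - 3) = (n - 5)*(n + 3)^2*(n - 1)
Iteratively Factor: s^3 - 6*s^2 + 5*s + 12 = (s - 3)*(s^2 - 3*s - 4) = (s - 3)*(s + 1)*(s - 4)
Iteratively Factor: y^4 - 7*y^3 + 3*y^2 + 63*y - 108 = (y - 3)*(y^3 - 4*y^2 - 9*y + 36) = (y - 4)*(y - 3)*(y^2 - 9) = (y - 4)*(y - 3)^2*(y + 3)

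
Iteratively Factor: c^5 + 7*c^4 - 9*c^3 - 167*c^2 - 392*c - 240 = (c + 3)*(c^4 + 4*c^3 - 21*c^2 - 104*c - 80) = (c - 5)*(c + 3)*(c^3 + 9*c^2 + 24*c + 16) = (c - 5)*(c + 3)*(c + 4)*(c^2 + 5*c + 4) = (c - 5)*(c + 3)*(c + 4)^2*(c + 1)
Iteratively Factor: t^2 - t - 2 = (t - 2)*(t + 1)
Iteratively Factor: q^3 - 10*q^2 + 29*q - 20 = (q - 5)*(q^2 - 5*q + 4) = (q - 5)*(q - 1)*(q - 4)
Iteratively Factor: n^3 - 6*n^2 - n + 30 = (n - 3)*(n^2 - 3*n - 10) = (n - 3)*(n + 2)*(n - 5)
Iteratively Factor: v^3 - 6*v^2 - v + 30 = (v + 2)*(v^2 - 8*v + 15) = (v - 5)*(v + 2)*(v - 3)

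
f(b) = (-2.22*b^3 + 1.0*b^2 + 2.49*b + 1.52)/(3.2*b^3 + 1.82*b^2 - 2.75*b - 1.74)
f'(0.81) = -16.77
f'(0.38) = -0.98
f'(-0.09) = 0.26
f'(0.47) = -1.40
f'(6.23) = -0.02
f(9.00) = -0.62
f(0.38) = -1.06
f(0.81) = -2.81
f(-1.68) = -1.49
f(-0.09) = -0.88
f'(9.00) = -0.01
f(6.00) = -0.58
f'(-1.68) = -1.06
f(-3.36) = -0.95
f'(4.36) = -0.04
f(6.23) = -0.58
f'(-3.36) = -0.10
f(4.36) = -0.53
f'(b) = (-9.6*b^2 - 3.64*b + 2.75)*(-2.22*b^3 + 1.0*b^2 + 2.49*b + 1.52)/(3.2*b^3 + 1.82*b^2 - 2.75*b - 1.74)^2 + (-6.66*b^2 + 2.0*b + 2.49)/(3.2*b^3 + 1.82*b^2 - 2.75*b - 1.74) = (3.5527136788005e-15*b^5 - 7.2404*b^4 - 3.72600000000001*b^3 - 10.2854*b^2 - 9.0128*b - 0.152600000000001)/(10.24*b^6 + 11.648*b^5 - 14.2876*b^4 - 21.146*b^3 + 1.2289*b^2 + 9.57*b + 3.0276)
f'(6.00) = -0.02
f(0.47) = -1.17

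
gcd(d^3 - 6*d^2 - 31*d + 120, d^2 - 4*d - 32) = d - 8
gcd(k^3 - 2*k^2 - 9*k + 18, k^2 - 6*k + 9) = k - 3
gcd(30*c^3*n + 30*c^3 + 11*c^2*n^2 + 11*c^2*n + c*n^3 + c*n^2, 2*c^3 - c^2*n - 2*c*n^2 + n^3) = 1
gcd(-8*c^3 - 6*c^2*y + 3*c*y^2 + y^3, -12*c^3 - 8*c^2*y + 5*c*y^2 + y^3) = -2*c^2 - c*y + y^2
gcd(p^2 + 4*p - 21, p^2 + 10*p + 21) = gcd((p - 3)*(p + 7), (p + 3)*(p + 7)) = p + 7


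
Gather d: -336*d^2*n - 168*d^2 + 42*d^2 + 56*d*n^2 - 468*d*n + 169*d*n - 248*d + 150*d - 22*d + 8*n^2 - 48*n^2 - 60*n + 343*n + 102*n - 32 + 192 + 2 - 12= d^2*(-336*n - 126) + d*(56*n^2 - 299*n - 120) - 40*n^2 + 385*n + 150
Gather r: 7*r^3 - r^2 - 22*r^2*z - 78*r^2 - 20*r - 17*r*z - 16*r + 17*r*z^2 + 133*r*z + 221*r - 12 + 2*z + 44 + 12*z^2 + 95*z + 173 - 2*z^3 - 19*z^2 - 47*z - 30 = 7*r^3 + r^2*(-22*z - 79) + r*(17*z^2 + 116*z + 185) - 2*z^3 - 7*z^2 + 50*z + 175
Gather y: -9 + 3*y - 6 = 3*y - 15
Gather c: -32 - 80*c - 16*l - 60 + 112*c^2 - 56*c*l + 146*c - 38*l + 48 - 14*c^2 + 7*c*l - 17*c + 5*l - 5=98*c^2 + c*(49 - 49*l) - 49*l - 49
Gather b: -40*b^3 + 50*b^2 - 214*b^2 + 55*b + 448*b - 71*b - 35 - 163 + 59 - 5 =-40*b^3 - 164*b^2 + 432*b - 144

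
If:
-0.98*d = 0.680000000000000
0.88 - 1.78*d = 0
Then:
No Solution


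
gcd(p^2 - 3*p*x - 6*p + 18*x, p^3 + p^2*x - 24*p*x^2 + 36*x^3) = -p + 3*x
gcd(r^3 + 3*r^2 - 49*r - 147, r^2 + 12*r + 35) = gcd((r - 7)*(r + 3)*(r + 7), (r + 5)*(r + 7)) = r + 7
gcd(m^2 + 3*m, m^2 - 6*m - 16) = 1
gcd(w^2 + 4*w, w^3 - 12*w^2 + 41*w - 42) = 1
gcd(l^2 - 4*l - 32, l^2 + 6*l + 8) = l + 4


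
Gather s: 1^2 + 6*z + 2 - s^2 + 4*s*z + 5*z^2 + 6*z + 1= -s^2 + 4*s*z + 5*z^2 + 12*z + 4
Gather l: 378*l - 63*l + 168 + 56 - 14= 315*l + 210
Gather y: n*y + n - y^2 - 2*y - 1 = n - y^2 + y*(n - 2) - 1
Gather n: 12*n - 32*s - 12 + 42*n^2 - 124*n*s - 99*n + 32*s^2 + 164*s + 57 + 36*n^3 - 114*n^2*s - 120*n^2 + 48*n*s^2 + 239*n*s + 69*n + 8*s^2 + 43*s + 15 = 36*n^3 + n^2*(-114*s - 78) + n*(48*s^2 + 115*s - 18) + 40*s^2 + 175*s + 60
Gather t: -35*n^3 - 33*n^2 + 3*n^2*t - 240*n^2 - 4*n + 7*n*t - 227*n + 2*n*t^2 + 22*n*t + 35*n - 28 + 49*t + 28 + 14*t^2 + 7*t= -35*n^3 - 273*n^2 - 196*n + t^2*(2*n + 14) + t*(3*n^2 + 29*n + 56)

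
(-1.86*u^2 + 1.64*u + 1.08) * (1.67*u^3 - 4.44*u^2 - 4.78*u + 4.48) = -3.1062*u^5 + 10.9972*u^4 + 3.4128*u^3 - 20.9672*u^2 + 2.1848*u + 4.8384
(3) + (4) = 7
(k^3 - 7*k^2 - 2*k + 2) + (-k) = k^3 - 7*k^2 - 3*k + 2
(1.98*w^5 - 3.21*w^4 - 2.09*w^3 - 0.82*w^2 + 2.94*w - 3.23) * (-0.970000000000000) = -1.9206*w^5 + 3.1137*w^4 + 2.0273*w^3 + 0.7954*w^2 - 2.8518*w + 3.1331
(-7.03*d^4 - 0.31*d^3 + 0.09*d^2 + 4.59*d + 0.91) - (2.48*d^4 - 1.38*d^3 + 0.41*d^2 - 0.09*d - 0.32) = -9.51*d^4 + 1.07*d^3 - 0.32*d^2 + 4.68*d + 1.23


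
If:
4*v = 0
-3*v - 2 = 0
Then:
No Solution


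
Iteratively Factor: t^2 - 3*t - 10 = (t - 5)*(t + 2)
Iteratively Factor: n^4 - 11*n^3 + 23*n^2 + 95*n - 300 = (n - 4)*(n^3 - 7*n^2 - 5*n + 75) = (n - 4)*(n + 3)*(n^2 - 10*n + 25) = (n - 5)*(n - 4)*(n + 3)*(n - 5)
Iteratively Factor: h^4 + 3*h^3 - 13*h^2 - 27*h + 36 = (h + 3)*(h^3 - 13*h + 12) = (h - 1)*(h + 3)*(h^2 + h - 12) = (h - 3)*(h - 1)*(h + 3)*(h + 4)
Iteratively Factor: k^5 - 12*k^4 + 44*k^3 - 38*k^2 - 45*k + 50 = (k + 1)*(k^4 - 13*k^3 + 57*k^2 - 95*k + 50) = (k - 5)*(k + 1)*(k^3 - 8*k^2 + 17*k - 10) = (k - 5)*(k - 2)*(k + 1)*(k^2 - 6*k + 5) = (k - 5)^2*(k - 2)*(k + 1)*(k - 1)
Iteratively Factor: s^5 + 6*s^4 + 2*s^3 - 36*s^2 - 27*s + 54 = (s - 1)*(s^4 + 7*s^3 + 9*s^2 - 27*s - 54) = (s - 2)*(s - 1)*(s^3 + 9*s^2 + 27*s + 27) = (s - 2)*(s - 1)*(s + 3)*(s^2 + 6*s + 9) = (s - 2)*(s - 1)*(s + 3)^2*(s + 3)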